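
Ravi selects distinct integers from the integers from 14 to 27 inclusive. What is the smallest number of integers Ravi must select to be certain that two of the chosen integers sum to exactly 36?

Group the elements by complementary pair {x, 36−x}: {14,22}, {15,21}, {16,20}, …, giving 4 two-element pairs, the single value 18 (it cannot pair with itself since the integers are distinct), and 5 integers whose partner 36−x falls outside [14,27].
Treating each of those 10 groups as a pigeonhole, one can pick one integer per group — 10 integers — with no two summing to 36.
The 11th integer lands in an occupied pair, forcing a sum of 36.

11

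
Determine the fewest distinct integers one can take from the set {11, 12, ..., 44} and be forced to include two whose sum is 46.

23

Two chosen integers sum to 46 exactly when both halves of some pair {x, 46−x} with 11 ≤ x ≤ 46−x ≤ 35 are chosen — 12 such pairs.
The remaining 10 elements (those with no distinct partner in range) can never complete a 46-sum, so the worst case takes all of them and one from each pair: 10 + 12 = 22.
The 23rd integer has to be the second member of some pair, so 22 + 1 = 23.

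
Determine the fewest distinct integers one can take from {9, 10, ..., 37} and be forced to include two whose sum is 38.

Two chosen integers sum to 38 exactly when both halves of some pair {x, 38−x} with 9 ≤ x ≤ 38−x ≤ 29 are chosen — 10 such pairs.
The remaining 9 elements (those with no distinct partner in range) can never complete a 38-sum, so the worst case takes all of them and one from each pair: 9 + 10 = 19.
The 20th integer has to be the second member of some pair, so 19 + 1 = 20.

20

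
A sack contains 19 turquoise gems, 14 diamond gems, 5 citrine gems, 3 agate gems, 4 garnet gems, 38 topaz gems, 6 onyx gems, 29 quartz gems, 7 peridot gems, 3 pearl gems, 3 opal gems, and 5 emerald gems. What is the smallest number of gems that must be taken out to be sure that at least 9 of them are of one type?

69

By the pigeonhole principle, the 12 types are the holes; the gems drawn are the pigeons.
To avoid 9 of any one type, the worst case takes at most 8 of each type, or every gem of a type that has fewer than 8.
That gives 8 + 8 + 5 + 3 + 4 + 8 + 6 + 8 + 7 + 3 + 3 + 5 = 68 gems with no type reaching 9.
The next gem forces some type to 9, so 68 + 1 = 69.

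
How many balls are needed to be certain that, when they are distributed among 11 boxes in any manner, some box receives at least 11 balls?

111

With 110 balls one could put exactly 10 in each of the 11 boxes, and no box would reach 11.
By pigeonhole, one more ball must land in a box that already has 10, giving it 11.
So 11 × 10 + 1 = 111 balls are required.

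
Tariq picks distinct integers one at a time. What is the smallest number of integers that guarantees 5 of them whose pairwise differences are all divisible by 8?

33

Integers whose pairwise differences are multiples of 8 are exactly those sharing a remainder mod 8. By the pigeonhole principle, the 8 residue classes mod 8 are the pigeonholes.
With 32 integers one could put 4 in each residue class and have no class reach 5.
The 33rd integer pushes some class to 5, so 8·4 + 1 = 33.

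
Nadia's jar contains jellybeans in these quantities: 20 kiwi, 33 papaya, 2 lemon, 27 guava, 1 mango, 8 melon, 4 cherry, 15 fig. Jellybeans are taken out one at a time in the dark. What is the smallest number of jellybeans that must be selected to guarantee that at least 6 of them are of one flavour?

33

Put each drawn jellybean into a box by flavour. The largest draw with every box below 6 takes min(count, 5) from each flavour; flavours with fewer than 5 contribute all they have.
Σ min(cᵢ, 5) = 5 + 5 + 2 + 5 + 1 + 5 + 4 + 5 = 32.
Draw number 32 + 1 = 33 must push one box to 6.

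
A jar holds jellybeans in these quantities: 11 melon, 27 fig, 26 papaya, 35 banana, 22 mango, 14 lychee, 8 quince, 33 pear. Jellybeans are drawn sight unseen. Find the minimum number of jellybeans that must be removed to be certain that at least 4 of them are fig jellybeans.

In the worst case for collecting fig jellybeans, every non-fig jellybean comes out first.
There are 11 + 26 + 35 + 22 + 14 + 8 + 33 = 149 non-fig jellybeans altogether.
After those, each further jellybean must be fig, so 149 + 4 = 153 draws guarantee 4 fig jellybeans.

153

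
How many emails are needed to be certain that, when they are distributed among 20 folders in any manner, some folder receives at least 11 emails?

201

With 200 emails one could put exactly 10 in each of the 20 folders, and no folder would reach 11.
By pigeonhole, one more email must land in a folder that already has 10, giving it 11.
So 20 × 10 + 1 = 201 emails are required.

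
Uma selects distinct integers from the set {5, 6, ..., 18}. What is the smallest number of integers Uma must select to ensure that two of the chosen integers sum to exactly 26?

10

A set avoiding the sum 26 can contain at most one of each pair {x, 26−x}, plus the 4 elements whose complement lies outside the range or equal to its own complement.
The integers 5, …, 13 (9 of them) are such a set: any two sum to at least 5+6 = 11 and at most 12+13 = 25 < 26.
Any 10th integer completes one of the 5 pairs, so 10 choices force a sum of 26.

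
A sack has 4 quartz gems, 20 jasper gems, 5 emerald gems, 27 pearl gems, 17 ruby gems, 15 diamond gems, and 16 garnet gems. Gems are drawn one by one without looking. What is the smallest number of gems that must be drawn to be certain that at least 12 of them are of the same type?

By the pigeonhole principle, put each drawn gem into a box by type. The largest draw with every box below 12 takes min(count, 11) from each type; types with fewer than 11 contribute all they have.
Σ min(cᵢ, 11) = 4 + 11 + 5 + 11 + 11 + 11 + 11 = 64.
Draw number 64 + 1 = 65 must push one box to 12.

65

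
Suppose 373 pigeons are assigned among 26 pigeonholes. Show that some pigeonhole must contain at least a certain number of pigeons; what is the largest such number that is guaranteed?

15

By the pigeonhole principle, the 26 pigeonholes are the holes and the 373 pigeons are the pigeons.
If every pigeonhole held at most 14 pigeons, the total would be at most 26 × 14 = 364, which is less than 373.
So some pigeonhole holds at least ⌈373/26⌉ = 15 pigeons.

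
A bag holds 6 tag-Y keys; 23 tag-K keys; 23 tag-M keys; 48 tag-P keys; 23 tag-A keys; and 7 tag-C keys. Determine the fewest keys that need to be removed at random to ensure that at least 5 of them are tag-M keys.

In the worst case for collecting tag-M keys, every non-tag-M key comes out first.
There are 6 + 23 + 48 + 23 + 7 = 107 non-tag-M keys altogether.
After those, each further key must be tag-M, so 107 + 5 = 112 draws guarantee 5 tag-M keys.

112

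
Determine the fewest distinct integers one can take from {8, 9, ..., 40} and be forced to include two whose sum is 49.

Two chosen integers sum to 49 exactly when both halves of some pair {x, 49−x} with 9 ≤ x ≤ 49−x ≤ 40 are chosen — 16 such pairs.
The remaining 1 element (those with no distinct partner in range) can never complete a 49-sum, so the worst case takes all of them and one from each pair: 1 + 16 = 17.
The 18th integer has to be the second member of some pair, so 17 + 1 = 18.

18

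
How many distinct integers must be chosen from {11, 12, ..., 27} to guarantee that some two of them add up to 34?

Two chosen integers sum to 34 exactly when both halves of some pair {x, 34−x} with 11 ≤ x ≤ 34−x ≤ 23 are chosen — 6 such pairs.
The remaining 5 elements (those with no distinct partner in range) can never complete a 34-sum, so the worst case takes all of them and one from each pair: 5 + 6 = 11.
By the pigeonhole principle, the 12th integer has to be the second member of some pair, so 11 + 1 = 12.

12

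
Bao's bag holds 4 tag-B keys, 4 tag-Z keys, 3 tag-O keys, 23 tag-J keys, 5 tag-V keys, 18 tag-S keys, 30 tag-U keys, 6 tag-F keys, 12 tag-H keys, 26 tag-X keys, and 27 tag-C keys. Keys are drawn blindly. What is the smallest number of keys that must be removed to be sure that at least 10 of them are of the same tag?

77

Pigeonhole: the 11 tags are the holes; the keys drawn are the pigeons.
To avoid 10 of any one tag, the worst case takes at most 9 of each tag, or every key of a tag that has fewer than 9.
That gives 4 + 4 + 3 + 9 + 5 + 9 + 9 + 6 + 9 + 9 + 9 = 76 keys with no tag reaching 10.
The next key forces some tag to 10, so 76 + 1 = 77.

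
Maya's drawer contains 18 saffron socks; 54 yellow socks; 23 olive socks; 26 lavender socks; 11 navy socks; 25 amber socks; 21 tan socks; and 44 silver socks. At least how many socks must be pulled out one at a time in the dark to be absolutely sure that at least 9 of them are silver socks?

187

In the worst case for collecting silver socks, every non-silver sock comes out first.
There are 18 + 54 + 23 + 26 + 11 + 25 + 21 = 178 non-silver socks altogether.
After those, each further sock must be silver, so 178 + 9 = 187 draws guarantee 9 silver socks.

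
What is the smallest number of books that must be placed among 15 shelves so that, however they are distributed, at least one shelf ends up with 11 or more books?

151

With 150 books one could put exactly 10 in each of the 15 shelves, and no shelf would reach 11.
One more book must land in a shelf that already has 10, giving it 11.
So 15 × 10 + 1 = 151 books are required.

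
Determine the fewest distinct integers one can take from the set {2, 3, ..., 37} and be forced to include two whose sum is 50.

Two chosen integers sum to 50 exactly when both halves of some pair {x, 50−x} with 13 ≤ x ≤ 50−x ≤ 37 are chosen — 12 such pairs.
The remaining 12 elements (those with no distinct partner in range) can never complete a 50-sum, so the worst case takes all of them and one from each pair: 12 + 12 = 24.
By the pigeonhole principle, the 25th integer has to be the second member of some pair, so 24 + 1 = 25.

25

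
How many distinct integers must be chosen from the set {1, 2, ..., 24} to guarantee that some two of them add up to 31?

Group the elements by complementary pair {x, 31−x}: {7,24}, {8,23}, {9,22}, …, giving 9 two-element pairs and 6 integers whose partner 31−x falls outside [1,24].
Pigeonhole: treating each of those 15 groups as a pigeonhole, one can pick one integer per group — 15 integers — with no two summing to 31.
The 16th integer lands in an occupied pair, forcing a sum of 31.

16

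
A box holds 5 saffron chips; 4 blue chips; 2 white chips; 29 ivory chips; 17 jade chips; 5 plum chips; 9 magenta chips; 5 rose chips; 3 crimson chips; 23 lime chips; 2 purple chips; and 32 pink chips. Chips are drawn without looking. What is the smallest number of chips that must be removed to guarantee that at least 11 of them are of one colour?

76

Pigeonhole: put each drawn chip into a box by colour. The largest draw with every box below 11 takes min(count, 10) from each colour; colours with fewer than 10 contribute all they have.
Σ min(cᵢ, 10) = 5 + 4 + 2 + 10 + 10 + 5 + 9 + 5 + 3 + 10 + 2 + 10 = 75.
Draw number 75 + 1 = 76 must push one box to 11.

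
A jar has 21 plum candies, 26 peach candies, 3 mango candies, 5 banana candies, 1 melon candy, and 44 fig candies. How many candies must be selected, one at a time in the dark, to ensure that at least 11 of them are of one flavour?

40

By the pigeonhole principle, put each drawn candy into a box by flavour. The largest draw with every box below 11 takes min(count, 10) from each flavour; flavours with fewer than 10 contribute all they have.
Σ min(cᵢ, 10) = 10 + 10 + 3 + 5 + 1 + 10 = 39.
Draw number 39 + 1 = 40 must push one box to 11.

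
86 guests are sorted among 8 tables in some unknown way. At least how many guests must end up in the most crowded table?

By pigeonhole, the 8 tables are the holes and the 86 guests are the pigeons.
If every table held at most 10 guests, the total would be at most 8 × 10 = 80, which is less than 86.
So some table holds at least ⌈86/8⌉ = 11 guests.

11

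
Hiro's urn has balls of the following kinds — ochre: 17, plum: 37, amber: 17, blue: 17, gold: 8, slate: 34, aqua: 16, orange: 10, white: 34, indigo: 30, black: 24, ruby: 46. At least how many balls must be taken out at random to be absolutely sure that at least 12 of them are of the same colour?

129

The 12 colours are the holes; the balls drawn are the pigeons.
To avoid 12 of any one colour, the worst case takes at most 11 of each colour, or every ball of a colour that has fewer than 11.
That gives 11 + 11 + 11 + 11 + 8 + 11 + 11 + 10 + 11 + 11 + 11 + 11 = 128 balls with no colour reaching 12.
The next ball forces some colour to 12, so 128 + 1 = 129.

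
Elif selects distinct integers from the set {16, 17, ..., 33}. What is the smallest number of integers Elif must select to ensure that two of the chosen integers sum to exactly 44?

13

Group the elements by complementary pair {x, 44−x}: {16,28}, {17,27}, {18,26}, …, giving 6 two-element pairs, the single value 22 (it cannot pair with itself since the integers are distinct), and 5 integers whose partner 44−x falls outside [16,33].
Treating each of those 12 groups as a pigeonhole, one can pick one integer per group — 12 integers — with no two summing to 44.
The 13th integer lands in an occupied pair, forcing a sum of 44.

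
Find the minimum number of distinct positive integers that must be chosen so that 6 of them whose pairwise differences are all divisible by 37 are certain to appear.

Integers whose pairwise differences are multiples of 37 are exactly those sharing a remainder mod 37. By the pigeonhole principle, the 37 residue classes mod 37 are the pigeonholes.
With 185 integers one could put 5 in each residue class and have no class reach 6.
The 186th integer pushes some class to 6, so 37·5 + 1 = 186.

186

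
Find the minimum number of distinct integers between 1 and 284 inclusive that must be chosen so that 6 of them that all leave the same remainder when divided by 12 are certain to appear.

61

Pigeonhole: the 12 residue classes mod 12 are the pigeonholes.
With 60 integers one could put 5 in each residue class and have no class reach 6.
The 61st integer pushes some class to 6, so 12·5 + 1 = 61.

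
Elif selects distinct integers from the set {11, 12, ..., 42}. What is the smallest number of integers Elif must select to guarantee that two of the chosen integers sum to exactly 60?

21

Two chosen integers sum to 60 exactly when both halves of some pair {x, 60−x} with 18 ≤ x ≤ 60−x ≤ 42 are chosen — 12 such pairs.
The remaining 8 elements (those with no distinct partner in range) can never complete a 60-sum, so the worst case takes all of them and one from each pair: 8 + 12 = 20.
By pigeonhole, the 21st integer has to be the second member of some pair, so 20 + 1 = 21.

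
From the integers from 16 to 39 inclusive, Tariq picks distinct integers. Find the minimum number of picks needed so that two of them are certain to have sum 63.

17

Group the elements by complementary pair {x, 63−x}: {24,39}, {25,38}, {26,37}, …, giving 8 two-element pairs and 8 integers whose partner 63−x falls outside [16,39].
Treating each of those 16 groups as a pigeonhole, one can pick one integer per group — 16 integers — with no two summing to 63.
The 17th integer lands in an occupied pair, forcing a sum of 63.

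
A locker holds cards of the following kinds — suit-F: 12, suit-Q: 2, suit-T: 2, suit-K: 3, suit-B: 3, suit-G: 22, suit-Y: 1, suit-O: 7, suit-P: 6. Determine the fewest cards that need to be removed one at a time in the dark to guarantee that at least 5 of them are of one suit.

By pigeonhole, put each drawn card into a box by suit. The largest draw with every box below 5 takes min(count, 4) from each suit; suits with fewer than 4 contribute all they have.
Σ min(cᵢ, 4) = 4 + 2 + 2 + 3 + 3 + 4 + 1 + 4 + 4 = 27.
Draw number 27 + 1 = 28 must push one box to 5.

28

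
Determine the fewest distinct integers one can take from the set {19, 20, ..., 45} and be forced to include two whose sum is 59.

A set avoiding the sum 59 can contain at most one of each pair {x, 59−x}, plus the 5 elements whose complement lies outside the range.
The integers 30, …, 45 (16 of them) are such a set: any two sum to at least 30+31 = 61 > 59.
By pigeonhole, any 17th integer completes one of the 11 pairs, so 17 choices force a sum of 59.

17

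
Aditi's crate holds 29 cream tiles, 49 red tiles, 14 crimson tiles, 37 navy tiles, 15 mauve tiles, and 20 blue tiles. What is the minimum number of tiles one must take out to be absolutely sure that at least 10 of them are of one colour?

55

Put each drawn tile into a box by colour. The largest draw with every box below 10 takes min(count, 9) from each colour.
Σ min(cᵢ, 9) = 9 + 9 + 9 + 9 + 9 + 9 = 54.
Draw number 54 + 1 = 55 must push one box to 10.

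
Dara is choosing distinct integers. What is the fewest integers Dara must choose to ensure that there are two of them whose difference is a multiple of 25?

26

Integers whose pairwise differences are multiples of 25 are exactly those sharing a remainder mod 25. By the pigeonhole principle, the 25 residue classes mod 25 are the pigeonholes.
With 25 integers one could put 1 in each residue class and have no class reach 2.
The 26th integer pushes some class to 2, so 25·1 + 1 = 26.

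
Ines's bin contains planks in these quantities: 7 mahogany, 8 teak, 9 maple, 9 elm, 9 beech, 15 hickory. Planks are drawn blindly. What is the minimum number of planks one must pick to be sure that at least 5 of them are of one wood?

Pigeonhole: put each drawn plank into a box by wood. The largest draw with every box below 5 takes min(count, 4) from each wood.
Σ min(cᵢ, 4) = 4 + 4 + 4 + 4 + 4 + 4 = 24.
Draw number 24 + 1 = 25 must push one box to 5.

25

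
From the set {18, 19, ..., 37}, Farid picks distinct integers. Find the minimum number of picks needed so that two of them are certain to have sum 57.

12

A set avoiding the sum 57 can contain at most one of each pair {x, 57−x}, plus the 2 elements whose complement lies outside the range.
The integers 18, …, 28 (11 of them) are such a set: any two sum to at least 18+19 = 37 and at most 27+28 = 55 < 57.
Any 12th integer completes one of the 9 pairs, so 12 choices force a sum of 57.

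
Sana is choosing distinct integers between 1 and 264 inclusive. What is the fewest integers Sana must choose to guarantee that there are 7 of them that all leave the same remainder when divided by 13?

79

Pigeonhole: the 13 residue classes mod 13 are the pigeonholes.
With 78 integers one could put 6 in each residue class and have no class reach 7.
The 79th integer pushes some class to 7, so 13·6 + 1 = 79.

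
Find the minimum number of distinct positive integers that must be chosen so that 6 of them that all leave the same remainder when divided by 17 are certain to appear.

Pigeonhole: the 17 residue classes mod 17 are the pigeonholes.
With 85 integers one could put 5 in each residue class and have no class reach 6.
The 86th integer pushes some class to 6, so 17·5 + 1 = 86.

86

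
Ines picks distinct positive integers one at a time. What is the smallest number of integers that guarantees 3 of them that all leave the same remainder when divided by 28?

57

The 28 residue classes mod 28 are the pigeonholes.
With 56 integers one could put 2 in each residue class and have no class reach 3.
The 57th integer pushes some class to 3, so 28·2 + 1 = 57.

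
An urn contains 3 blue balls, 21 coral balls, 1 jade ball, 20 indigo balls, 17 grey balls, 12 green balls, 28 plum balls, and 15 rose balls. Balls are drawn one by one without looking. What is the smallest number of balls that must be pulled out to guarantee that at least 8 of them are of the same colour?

Pigeonhole: put each drawn ball into a box by colour. The largest draw with every box below 8 takes min(count, 7) from each colour; colours with fewer than 7 contribute all they have.
Σ min(cᵢ, 7) = 3 + 7 + 1 + 7 + 7 + 7 + 7 + 7 = 46.
Draw number 46 + 1 = 47 must push one box to 8.

47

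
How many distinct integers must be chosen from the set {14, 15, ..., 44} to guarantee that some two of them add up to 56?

A set avoiding the sum 56 can contain at most one of each pair {x, 56−x}, plus the 3 elements whose complement lies outside the range or equal to its own complement.
The integers 28, …, 44 (17 of them) are such a set: any two sum to at least 28+29 = 57 > 56.
Any 18th integer completes one of the 14 pairs, so 18 choices force a sum of 56.

18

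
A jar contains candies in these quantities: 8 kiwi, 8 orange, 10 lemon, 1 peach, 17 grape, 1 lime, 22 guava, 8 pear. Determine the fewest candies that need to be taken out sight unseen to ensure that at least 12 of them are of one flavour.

Pigeonhole: the 8 flavours are the holes; the candies drawn are the pigeons.
To avoid 12 of any one flavour, the worst case takes at most 11 of each flavour, or every candy of a flavour that has fewer than 11.
That gives 8 + 8 + 10 + 1 + 11 + 1 + 11 + 8 = 58 candies with no flavour reaching 12.
The next candy forces some flavour to 12, so 58 + 1 = 59.

59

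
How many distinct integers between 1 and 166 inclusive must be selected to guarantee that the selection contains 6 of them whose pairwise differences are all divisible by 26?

Integers whose pairwise differences are multiples of 26 are exactly those sharing a remainder mod 26. By the pigeonhole principle, the 26 residue classes mod 26 are the pigeonholes.
With 130 integers one could put 5 in each residue class and have no class reach 6.
The 131st integer pushes some class to 6, so 26·5 + 1 = 131.

131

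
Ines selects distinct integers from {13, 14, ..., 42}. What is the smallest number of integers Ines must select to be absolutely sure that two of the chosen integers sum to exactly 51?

18

Group the elements by complementary pair {x, 51−x}: {13,38}, {14,37}, {15,36}, …, giving 13 two-element pairs and 4 integers whose partner 51−x falls outside [13,42].
Treating each of those 17 groups as a pigeonhole, one can pick one integer per group — 17 integers — with no two summing to 51.
The 18th integer lands in an occupied pair, forcing a sum of 51.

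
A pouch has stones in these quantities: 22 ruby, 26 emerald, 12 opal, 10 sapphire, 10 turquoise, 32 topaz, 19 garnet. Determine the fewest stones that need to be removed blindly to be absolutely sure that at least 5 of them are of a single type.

29

An adversary could hand out at most 4 stones per type: 4 + 4 + 4 + 4 + 4 + 4 + 4 = 28 stones and still no type has 5.
One more stone lands in a type already at 4, so 29 draws are enough and 28 are not.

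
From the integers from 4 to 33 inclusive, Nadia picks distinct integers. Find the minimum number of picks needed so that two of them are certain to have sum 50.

23

Two chosen integers sum to 50 exactly when both halves of some pair {x, 50−x} with 17 ≤ x ≤ 50−x ≤ 33 are chosen — 8 such pairs.
The remaining 14 elements (those with no distinct partner in range) can never complete a 50-sum, so the worst case takes all of them and one from each pair: 14 + 8 = 22.
Pigeonhole: the 23rd integer has to be the second member of some pair, so 22 + 1 = 23.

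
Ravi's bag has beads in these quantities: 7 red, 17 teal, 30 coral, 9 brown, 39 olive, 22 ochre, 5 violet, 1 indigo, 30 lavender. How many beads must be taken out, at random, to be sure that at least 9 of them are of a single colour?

62

An adversary could hand out at most 8 beads per colour (red, violet, indigo run out sooner): 7 + 8 + 8 + 8 + 8 + 8 + 5 + 1 + 8 = 61 beads and still no colour has 9.
By pigeonhole, one more bead lands in a colour already at 8, so 62 draws are enough and 61 are not.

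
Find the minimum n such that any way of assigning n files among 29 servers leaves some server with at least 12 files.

320

With 319 files one could put exactly 11 in each of the 29 servers, and no server would reach 12.
One more file must land in a server that already has 11, giving it 12.
So 29 × 11 + 1 = 320 files are required.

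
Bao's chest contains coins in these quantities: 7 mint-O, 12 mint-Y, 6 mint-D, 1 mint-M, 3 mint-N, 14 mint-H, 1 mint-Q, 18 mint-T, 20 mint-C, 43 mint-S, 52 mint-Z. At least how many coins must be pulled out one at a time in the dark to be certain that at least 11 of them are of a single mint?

79

By the pigeonhole principle, put each drawn coin into a box by mint. The largest draw with every box below 11 takes min(count, 10) from each mint; mints with fewer than 10 contribute all they have.
Σ min(cᵢ, 10) = 7 + 10 + 6 + 1 + 3 + 10 + 1 + 10 + 10 + 10 + 10 = 78.
Draw number 78 + 1 = 79 must push one box to 11.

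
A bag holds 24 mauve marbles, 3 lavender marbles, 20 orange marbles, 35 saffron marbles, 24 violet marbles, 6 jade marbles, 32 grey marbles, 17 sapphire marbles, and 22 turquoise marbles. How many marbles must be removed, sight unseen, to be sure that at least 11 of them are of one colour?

80

By pigeonhole, put each drawn marble into a box by colour. The largest draw with every box below 11 takes min(count, 10) from each colour; colours with fewer than 10 contribute all they have.
Σ min(cᵢ, 10) = 10 + 3 + 10 + 10 + 10 + 6 + 10 + 10 + 10 = 79.
Draw number 79 + 1 = 80 must push one box to 11.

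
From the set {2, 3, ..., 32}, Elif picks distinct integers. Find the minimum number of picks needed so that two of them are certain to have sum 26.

21

Two chosen integers sum to 26 exactly when both halves of some pair {x, 26−x} with 2 ≤ x ≤ 26−x ≤ 24 are chosen — 11 such pairs.
The remaining 9 elements (those with no distinct partner in range) can never complete a 26-sum, so the worst case takes all of them and one from each pair: 9 + 11 = 20.
The 21st integer has to be the second member of some pair, so 20 + 1 = 21.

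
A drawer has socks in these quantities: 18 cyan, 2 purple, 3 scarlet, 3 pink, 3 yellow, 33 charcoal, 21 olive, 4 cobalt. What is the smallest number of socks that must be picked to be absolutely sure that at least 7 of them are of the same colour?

By pigeonhole, the 8 colours are the holes; the socks drawn are the pigeons.
To avoid 7 of any one colour, the worst case takes at most 6 of each colour, or every sock of a colour that has fewer than 6.
That gives 6 + 2 + 3 + 3 + 3 + 6 + 6 + 4 = 33 socks with no colour reaching 7.
The next sock forces some colour to 7, so 33 + 1 = 34.

34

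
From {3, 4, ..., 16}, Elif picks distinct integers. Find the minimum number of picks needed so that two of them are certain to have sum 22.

10

A set avoiding the sum 22 can contain at most one of each pair {x, 22−x}, plus the 4 elements whose complement lies outside the range or equal to its own complement.
The integers 3, …, 11 (9 of them) are such a set: any two sum to at least 3+4 = 7 and at most 10+11 = 21 < 22.
Any 10th integer completes one of the 5 pairs, so 10 choices force a sum of 22.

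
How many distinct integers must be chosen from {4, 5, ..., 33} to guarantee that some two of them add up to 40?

Two chosen integers sum to 40 exactly when both halves of some pair {x, 40−x} with 7 ≤ x ≤ 40−x ≤ 33 are chosen — 13 such pairs.
The remaining 4 elements (those with no distinct partner in range) can never complete a 40-sum, so the worst case takes all of them and one from each pair: 4 + 13 = 17.
By the pigeonhole principle, the 18th integer has to be the second member of some pair, so 17 + 1 = 18.

18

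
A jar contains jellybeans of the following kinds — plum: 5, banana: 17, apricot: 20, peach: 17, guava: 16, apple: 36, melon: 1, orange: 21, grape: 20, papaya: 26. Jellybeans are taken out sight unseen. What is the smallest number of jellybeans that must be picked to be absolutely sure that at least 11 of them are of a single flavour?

87

Put each drawn jellybean into a box by flavour. The largest draw with every box below 11 takes min(count, 10) from each flavour; flavours with fewer than 10 contribute all they have.
Σ min(cᵢ, 10) = 5 + 10 + 10 + 10 + 10 + 10 + 1 + 10 + 10 + 10 = 86.
Draw number 86 + 1 = 87 must push one box to 11.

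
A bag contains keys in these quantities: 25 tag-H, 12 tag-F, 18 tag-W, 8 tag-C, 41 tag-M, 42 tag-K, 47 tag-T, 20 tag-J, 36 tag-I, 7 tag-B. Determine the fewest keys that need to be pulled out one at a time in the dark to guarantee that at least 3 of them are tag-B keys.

In the worst case for collecting tag-B keys, every non-tag-B key comes out first.
There are 25 + 12 + 18 + 8 + 41 + 42 + 47 + 20 + 36 = 249 non-tag-B keys altogether.
After those, each further key must be tag-B, so 249 + 3 = 252 draws guarantee 3 tag-B keys.

252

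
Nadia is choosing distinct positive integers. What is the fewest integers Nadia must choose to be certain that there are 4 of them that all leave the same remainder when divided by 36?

By the pigeonhole principle, the 36 residue classes mod 36 are the pigeonholes.
With 108 integers one could put 3 in each residue class and have no class reach 4.
The 109th integer pushes some class to 4, so 36·3 + 1 = 109.

109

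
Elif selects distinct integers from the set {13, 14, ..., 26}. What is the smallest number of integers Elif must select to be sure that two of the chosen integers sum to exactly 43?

Group the elements by complementary pair {x, 43−x}: {17,26}, {18,25}, {19,24}, …, giving 5 two-element pairs and 4 integers whose partner 43−x falls outside [13,26].
Treating each of those 9 groups as a pigeonhole, one can pick one integer per group — 9 integers — with no two summing to 43.
The 10th integer lands in an occupied pair, forcing a sum of 43.

10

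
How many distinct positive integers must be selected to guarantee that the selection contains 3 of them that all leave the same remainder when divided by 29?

59

By the pigeonhole principle, the 29 residue classes mod 29 are the pigeonholes.
With 58 integers one could put 2 in each residue class and have no class reach 3.
The 59th integer pushes some class to 3, so 29·2 + 1 = 59.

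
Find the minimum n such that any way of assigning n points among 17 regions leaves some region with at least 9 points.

137

With 136 points one could put exactly 8 in each of the 17 regions, and no region would reach 9.
By pigeonhole, one more point must land in a region that already has 8, giving it 9.
So 17 × 8 + 1 = 137 points are required.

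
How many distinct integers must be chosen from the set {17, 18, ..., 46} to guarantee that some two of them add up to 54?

21

A set avoiding the sum 54 can contain at most one of each pair {x, 54−x}, plus the 10 elements whose complement lies outside the range or equal to its own complement.
The integers 27, …, 46 (20 of them) are such a set: any two sum to at least 27+28 = 55 > 54.
Pigeonhole: any 21st integer completes one of the 10 pairs, so 21 choices force a sum of 54.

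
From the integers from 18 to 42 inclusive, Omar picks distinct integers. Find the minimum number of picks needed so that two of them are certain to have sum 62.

15

Two chosen integers sum to 62 exactly when both halves of some pair {x, 62−x} with 20 ≤ x ≤ 62−x ≤ 42 are chosen — 11 such pairs.
The remaining 3 elements (those with no distinct partner in range) can never complete a 62-sum, so the worst case takes all of them and one from each pair: 3 + 11 = 14.
Pigeonhole: the 15th integer has to be the second member of some pair, so 14 + 1 = 15.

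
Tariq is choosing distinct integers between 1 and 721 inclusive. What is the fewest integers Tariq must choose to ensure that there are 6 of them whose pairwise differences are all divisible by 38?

Integers whose pairwise differences are multiples of 38 are exactly those sharing a remainder mod 38. The 38 residue classes mod 38 are the pigeonholes.
With 190 integers one could put 5 in each residue class and have no class reach 6.
The 191st integer pushes some class to 6, so 38·5 + 1 = 191.

191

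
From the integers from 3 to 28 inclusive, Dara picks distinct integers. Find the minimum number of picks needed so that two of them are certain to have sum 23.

A set avoiding the sum 23 can contain at most one of each pair {x, 23−x}, plus the 8 elements whose complement lies outside the range.
The integers 12, …, 28 (17 of them) are such a set: any two sum to at least 12+13 = 25 > 23.
Any 18th integer completes one of the 9 pairs, so 18 choices force a sum of 23.

18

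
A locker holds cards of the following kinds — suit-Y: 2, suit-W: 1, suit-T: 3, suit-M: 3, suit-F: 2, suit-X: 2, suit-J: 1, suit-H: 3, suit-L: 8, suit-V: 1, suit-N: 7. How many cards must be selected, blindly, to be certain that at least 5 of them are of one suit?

27

An adversary could hand out at most 4 cards per suit (9 suits run out sooner): 2 + 1 + 3 + 3 + 2 + 2 + 1 + 3 + 4 + 1 + 4 = 26 cards and still no suit has 5.
One more card lands in a suit already at 4, so 27 draws are enough and 26 are not.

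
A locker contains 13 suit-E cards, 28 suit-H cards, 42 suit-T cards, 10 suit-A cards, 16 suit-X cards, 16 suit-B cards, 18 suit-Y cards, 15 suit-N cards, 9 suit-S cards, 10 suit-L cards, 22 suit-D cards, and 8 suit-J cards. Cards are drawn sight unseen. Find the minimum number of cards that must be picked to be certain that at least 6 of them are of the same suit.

By the pigeonhole principle, put each drawn card into a box by suit. The largest draw with every box below 6 takes min(count, 5) from each suit.
Σ min(cᵢ, 5) = 5 + 5 + 5 + 5 + 5 + 5 + 5 + 5 + 5 + 5 + 5 + 5 = 60.
Draw number 60 + 1 = 61 must push one box to 6.

61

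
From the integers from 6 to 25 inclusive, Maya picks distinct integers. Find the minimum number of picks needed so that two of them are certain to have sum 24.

15

Group the elements by complementary pair {x, 24−x}: {6,18}, {7,17}, {8,16}, …, giving 6 two-element pairs, the single value 12 (it cannot pair with itself since the integers are distinct), and 7 integers whose partner 24−x falls outside [6,25].
Pigeonhole: treating each of those 14 groups as a pigeonhole, one can pick one integer per group — 14 integers — with no two summing to 24.
The 15th integer lands in an occupied pair, forcing a sum of 24.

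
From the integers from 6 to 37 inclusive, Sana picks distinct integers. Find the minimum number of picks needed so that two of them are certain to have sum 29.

Group the elements by complementary pair {x, 29−x}: {6,23}, {7,22}, {8,21}, …, giving 9 two-element pairs and 14 integers whose partner 29−x falls outside [6,37].
Pigeonhole: treating each of those 23 groups as a pigeonhole, one can pick one integer per group — 23 integers — with no two summing to 29.
The 24th integer lands in an occupied pair, forcing a sum of 29.

24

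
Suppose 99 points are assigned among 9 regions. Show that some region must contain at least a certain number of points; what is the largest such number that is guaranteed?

The 9 regions are the holes and the 99 points are the pigeons.
If every region held at most 10 points, the total would be at most 9 × 10 = 90, which is less than 99.
So some region holds at least ⌈99/9⌉ = 11 points.

11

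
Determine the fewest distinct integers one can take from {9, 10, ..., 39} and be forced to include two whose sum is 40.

A set avoiding the sum 40 can contain at most one of each pair {x, 40−x}, plus the 9 elements whose complement lies outside the range or equal to its own complement.
The integers 20, …, 39 (20 of them) are such a set: any two sum to at least 20+21 = 41 > 40.
Any 21st integer completes one of the 11 pairs, so 21 choices force a sum of 40.

21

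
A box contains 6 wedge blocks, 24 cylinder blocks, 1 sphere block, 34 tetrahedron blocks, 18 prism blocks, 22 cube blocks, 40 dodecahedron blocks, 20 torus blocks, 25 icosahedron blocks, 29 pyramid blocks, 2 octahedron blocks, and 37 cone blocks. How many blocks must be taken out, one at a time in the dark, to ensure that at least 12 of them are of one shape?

Put each drawn block into a box by shape. The largest draw with every box below 12 takes min(count, 11) from each shape; shapes with fewer than 11 contribute all they have.
Σ min(cᵢ, 11) = 6 + 11 + 1 + 11 + 11 + 11 + 11 + 11 + 11 + 11 + 2 + 11 = 108.
Draw number 108 + 1 = 109 must push one box to 12.

109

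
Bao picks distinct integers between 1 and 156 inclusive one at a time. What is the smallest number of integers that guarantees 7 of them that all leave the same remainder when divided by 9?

55

The 9 residue classes mod 9 are the pigeonholes.
With 54 integers one could put 6 in each residue class and have no class reach 7.
The 55th integer pushes some class to 7, so 9·6 + 1 = 55.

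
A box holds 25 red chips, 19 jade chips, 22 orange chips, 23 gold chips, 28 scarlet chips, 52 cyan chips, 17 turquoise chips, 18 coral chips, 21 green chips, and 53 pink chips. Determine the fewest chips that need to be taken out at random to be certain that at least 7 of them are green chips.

In the worst case for collecting green chips, every non-green chip comes out first.
There are 25 + 19 + 22 + 23 + 28 + 52 + 17 + 18 + 53 = 257 non-green chips altogether.
After those, each further chip must be green, so 257 + 7 = 264 draws guarantee 7 green chips.

264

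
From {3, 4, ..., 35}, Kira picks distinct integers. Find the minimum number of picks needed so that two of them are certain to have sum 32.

21

Two chosen integers sum to 32 exactly when both halves of some pair {x, 32−x} with 3 ≤ x ≤ 32−x ≤ 29 are chosen — 13 such pairs.
The remaining 7 elements (those with no distinct partner in range) can never complete a 32-sum, so the worst case takes all of them and one from each pair: 7 + 13 = 20.
Pigeonhole: the 21st integer has to be the second member of some pair, so 20 + 1 = 21.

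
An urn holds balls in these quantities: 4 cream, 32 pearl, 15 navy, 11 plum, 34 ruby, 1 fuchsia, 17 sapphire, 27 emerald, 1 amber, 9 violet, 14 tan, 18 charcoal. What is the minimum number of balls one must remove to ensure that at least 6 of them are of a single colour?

52

An adversary could hand out at most 5 balls per colour (cream, fuchsia, amber run out sooner): 4 + 5 + 5 + 5 + 5 + 1 + 5 + 5 + 1 + 5 + 5 + 5 = 51 balls and still no colour has 6.
By pigeonhole, one more ball lands in a colour already at 5, so 52 draws are enough and 51 are not.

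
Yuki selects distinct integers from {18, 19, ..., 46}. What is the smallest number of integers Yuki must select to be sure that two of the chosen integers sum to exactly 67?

17

A set avoiding the sum 67 can contain at most one of each pair {x, 67−x}, plus the 3 elements whose complement lies outside the range.
The integers 18, …, 33 (16 of them) are such a set: any two sum to at least 18+19 = 37 and at most 32+33 = 65 < 67.
Any 17th integer completes one of the 13 pairs, so 17 choices force a sum of 67.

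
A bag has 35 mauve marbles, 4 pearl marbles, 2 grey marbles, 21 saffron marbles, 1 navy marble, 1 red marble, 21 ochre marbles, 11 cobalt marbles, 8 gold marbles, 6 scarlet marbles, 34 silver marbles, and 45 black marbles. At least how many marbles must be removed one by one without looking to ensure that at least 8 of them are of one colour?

64

An adversary could hand out at most 7 marbles per colour (5 colours run out sooner): 7 + 4 + 2 + 7 + 1 + 1 + 7 + 7 + 7 + 6 + 7 + 7 = 63 marbles and still no colour has 8.
By the pigeonhole principle, one more marble lands in a colour already at 7, so 64 draws are enough and 63 are not.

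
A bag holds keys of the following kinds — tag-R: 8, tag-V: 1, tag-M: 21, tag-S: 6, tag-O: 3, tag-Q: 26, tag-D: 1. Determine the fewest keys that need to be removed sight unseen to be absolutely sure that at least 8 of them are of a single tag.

33

The 7 tags are the holes; the keys drawn are the pigeons.
To avoid 8 of any one tag, the worst case takes at most 7 of each tag, or every key of a tag that has fewer than 7.
That gives 7 + 1 + 7 + 6 + 3 + 7 + 1 = 32 keys with no tag reaching 8.
The next key forces some tag to 8, so 32 + 1 = 33.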